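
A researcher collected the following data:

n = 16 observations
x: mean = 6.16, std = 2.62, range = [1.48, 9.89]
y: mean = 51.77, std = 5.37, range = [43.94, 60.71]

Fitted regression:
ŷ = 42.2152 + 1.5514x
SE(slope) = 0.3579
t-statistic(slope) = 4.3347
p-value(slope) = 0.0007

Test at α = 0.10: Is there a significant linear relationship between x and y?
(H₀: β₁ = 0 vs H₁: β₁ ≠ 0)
Since p-value = 0.0007 < α = 0.10, reject H₀ — the slope is significantly different from 0.

Hypothesis test for the slope coefficient:

H₀: β₁ = 0 (no linear relationship)
H₁: β₁ ≠ 0 (linear relationship exists)

Test statistic: t = β̂₁ / SE(β̂₁) = 1.5514 / 0.3579 = 4.3347

The p-value (0.0007) is the probability, under H₀, of a t-statistic at least as extreme as |t| = 4.3347 (two-sided, df = n − 2 = 14).

Decision rule: reject H₀ if p-value < α.
p-value = 0.0007 < α = 0.10 → reject H₀.

Conclusion: the linear association between x and y is significant at the 10% level.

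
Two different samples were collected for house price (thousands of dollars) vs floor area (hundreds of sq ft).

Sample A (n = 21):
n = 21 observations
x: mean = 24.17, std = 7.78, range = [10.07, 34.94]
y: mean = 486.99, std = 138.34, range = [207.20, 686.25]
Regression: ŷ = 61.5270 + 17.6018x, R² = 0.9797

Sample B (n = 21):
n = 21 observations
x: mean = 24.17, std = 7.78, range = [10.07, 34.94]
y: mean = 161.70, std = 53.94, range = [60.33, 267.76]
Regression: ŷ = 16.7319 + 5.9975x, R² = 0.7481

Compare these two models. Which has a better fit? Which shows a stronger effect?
Model A has the better fit (R² = 0.9797 vs 0.7481). Model A shows the stronger effect (|β₁| = 17.6018 vs 5.9975).

Model Comparison:

Fit — compare R²:
- Model A: R² = 0.9797 → 97.97% of variance in house price explained
- Model B: R² = 0.7481 → 74.81% of variance in house price explained
- 0.9797 > 0.7481 → Model A has the better fit

Which has the larger per-hundred sq ft effect? (|β₁|)
- Model A: β₁ = 17.6018 → predicted house price rises 17.6018 thousand dollars per additional hundred sq ft of floor area
- Model B: β₁ = 5.9975 → predicted house price rises 5.9975 thousand dollars per additional hundred sq ft of floor area
- |17.6018| > |5.9975| → Model A shows the stronger marginal effect

Note: A steeper slope doesn't make a better model if the scatter around the line is large.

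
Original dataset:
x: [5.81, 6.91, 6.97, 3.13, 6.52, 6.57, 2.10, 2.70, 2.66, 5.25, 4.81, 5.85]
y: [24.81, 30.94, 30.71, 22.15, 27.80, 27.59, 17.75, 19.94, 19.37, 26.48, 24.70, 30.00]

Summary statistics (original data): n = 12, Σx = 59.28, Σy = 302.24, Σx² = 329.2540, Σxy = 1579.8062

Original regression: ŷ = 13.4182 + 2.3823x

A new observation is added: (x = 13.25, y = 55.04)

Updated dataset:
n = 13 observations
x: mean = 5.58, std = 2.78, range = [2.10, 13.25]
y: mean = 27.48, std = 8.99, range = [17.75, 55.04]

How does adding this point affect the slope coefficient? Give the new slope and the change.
New slope β₁ = 3.1525 versus 2.3823 before: a change of +0.7702 (+32.3%).

The new point has HIGH LEVERAGE: x = 13.25 is far from the original mean x̄ = 59.28/12 ≈ 4.94 (original range [2.10, 6.97]).

Step 1: Update the sums with the new point (n goes from 12 to 13)
Σx  = 59.28 + 13.25 = 72.53
Σy  = 302.24 + 55.04 = 357.28
Σx² = 329.2540 + 13.25² = 329.2540 + 175.5625 = 504.8165
Σxy = 1579.8062 + 13.25×55.04 = 1579.8062 + 729.2800 = 2309.0862

Step 2: Recompute the slope with b₁ = (nΣxy − ΣxΣy) / (nΣx² − (Σx)²)
Numerator   = 13×2309.0862 − 72.53×357.28 = 30018.1206 − 25913.5184 = 4104.6022
Denominator = 13×504.8165 − 72.53² = 6562.6145 − 5260.6009 = 1302.0136
b₁(new) = 4104.6022 / 1302.0136 = 3.1525

(Same formula on the original sums: (12×1579.8062 − 59.28×302.24) / (12×329.2540 − 59.28²) = 1040.8872 / 436.9296 = 2.3823, matching the given fit.)

Step 3: Change in slope
Δβ₁ = 3.1525 − 2.3823 = +0.7702
Relative change = +0.7702 / 2.3823 × 100% = +32.3%
→ the slope increases when the point is added.

Because the point sits above the extension of the original line at a high-leverage x, it tilts the fit up.
In practice: examine leverage (hᵢ) and Cook's distance rather than deleting it automatically.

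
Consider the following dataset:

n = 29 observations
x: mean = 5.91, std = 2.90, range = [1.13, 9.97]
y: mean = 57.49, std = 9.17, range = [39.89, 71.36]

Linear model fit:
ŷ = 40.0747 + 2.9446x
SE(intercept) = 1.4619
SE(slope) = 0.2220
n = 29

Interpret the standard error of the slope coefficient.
SE(β̂₁) = 0.2220 is the estimated standard deviation of the slope estimate across repeated samples; relative to β̂₁ = 2.9446 that is 7.5%, a precise estimate.

SE(β̂₁) = 0.2220 says: if we drew many samples of n = 29 from the same population and refit each time, the fitted slopes would scatter with a standard deviation of roughly 0.2220 around the true β₁.

Relative precision:
- SE / |β̂₁| = 0.2220 / 2.9446 = 7.5%
- Rule of thumb (under 20%: precise; 20% to under 50%: moderately precise; 50% or more: imprecise) → precise

Link to interval estimation: a confidence interval for β₁ is β̂₁ ± t* × 0.2220, so SE sets the half-width per unit of t*.

What drives SE(β̂₁): more residual scatter → larger SE; larger n (here n = 29) → smaller SE; wider spread of x values → smaller SE.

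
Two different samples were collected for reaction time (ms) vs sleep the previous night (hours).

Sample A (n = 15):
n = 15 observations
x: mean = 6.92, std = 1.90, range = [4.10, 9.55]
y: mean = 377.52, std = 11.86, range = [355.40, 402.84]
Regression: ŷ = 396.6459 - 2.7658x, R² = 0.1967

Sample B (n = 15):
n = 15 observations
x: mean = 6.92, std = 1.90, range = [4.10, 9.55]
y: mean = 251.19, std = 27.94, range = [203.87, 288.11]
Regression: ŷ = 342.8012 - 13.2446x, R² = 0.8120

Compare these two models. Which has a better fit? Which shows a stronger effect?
Model B has the better fit (R² = 0.8120 vs 0.1967). Model B shows the stronger effect (|β₁| = 13.2446 vs 2.7658).

Model Comparison:

Goodness of fit (R²):
- Model A: R² = 0.1967 → 19.67% of variance in reaction time explained
- Model B: R² = 0.8120 → 81.20% of variance in reaction time explained
- 0.8120 > 0.1967 → Model B has the better fit

Which has the larger per-hour effect? (|β₁|)
- Model A: β₁ = -2.7658 → predicted reaction time falls 2.7658 ms per additional hour of sleep
- Model B: β₁ = -13.2446 → predicted reaction time falls 13.2446 ms per additional hour of sleep
- |-2.7658| < |-13.2446| → Model B shows the stronger marginal effect

Note: R² measures how tightly points cluster around the line; β₁ measures how steep the line is — they answer different questions.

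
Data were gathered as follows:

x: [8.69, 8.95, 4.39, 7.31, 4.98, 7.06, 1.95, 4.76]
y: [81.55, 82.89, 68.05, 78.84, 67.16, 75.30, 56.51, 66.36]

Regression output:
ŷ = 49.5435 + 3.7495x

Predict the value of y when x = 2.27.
ŷ = 58.0549

To predict y for x = 2.27, substitute into the regression equation:

ŷ = 49.5435 + 3.7495 × 2.27
ŷ = 49.5435 + 8.5114
ŷ = 58.0549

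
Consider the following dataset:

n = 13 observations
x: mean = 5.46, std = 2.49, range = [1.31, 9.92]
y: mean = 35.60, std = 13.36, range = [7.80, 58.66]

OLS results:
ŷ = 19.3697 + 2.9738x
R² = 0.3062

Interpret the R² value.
About 30.62% of the variability in y is accounted for by the regression on x (R² = 0.3062) — a moderate linear fit.

R² (coefficient of determination) measures the proportion of variance in y explained by the regression model.

Here R² = 0.3062:
- Explained: 30.62% of the variation in y
- Unexplained (residual): 100% − 30.62% = 69.38%
- Rule of thumb (below 0.3 weak; 0.3 to below 0.7 moderate; 0.7 and above strong) → moderate

Calculation: R² = 1 − (SS_res / SS_tot), where SS_res is the sum of squared residuals and SS_tot the total sum of squares.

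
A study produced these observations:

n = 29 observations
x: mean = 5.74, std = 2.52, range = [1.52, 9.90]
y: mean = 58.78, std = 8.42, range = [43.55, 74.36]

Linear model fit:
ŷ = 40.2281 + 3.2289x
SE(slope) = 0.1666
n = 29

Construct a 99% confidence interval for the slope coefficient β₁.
The 99% CI for β₁ is (2.7673, 3.6905)

Confidence interval for the slope:

The 99% CI for β₁ is: β̂₁ ± t*(α/2, n-2) × SE(β̂₁)

Step 1: Find critical t-value
- Confidence level = 0.99
- Degrees of freedom = n - 2 = 29 - 2 = 27
- t*(α/2, 27) = 2.7707

Step 2: Calculate margin of error
Margin = 2.7707 × 0.1666 = 0.4616

Step 3: Construct interval
CI = 3.2289 ± 0.4616
CI = (2.7673, 3.6905)

Interpretation: intervals built this way capture the true β₁ in 99% of repeated samples; here the plausible range for the per-unit effect of x on y is 2.7673 to 3.6905.
Both endpoints are positive, so the data support a genuinely positive slope at this confidence level.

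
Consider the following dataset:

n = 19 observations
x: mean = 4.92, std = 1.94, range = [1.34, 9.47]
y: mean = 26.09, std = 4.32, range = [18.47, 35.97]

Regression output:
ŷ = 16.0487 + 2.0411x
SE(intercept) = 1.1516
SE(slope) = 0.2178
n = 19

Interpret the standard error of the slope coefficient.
SE(β̂₁) = 0.2178 is the estimated standard deviation of the slope estimate across repeated samples; relative to β̂₁ = 2.0411 that is 10.7%, a precise estimate.

What SE measures:
- The standard error quantifies the sampling variability of the coefficient estimate
- It is the estimated standard deviation of β̂₁ across hypothetical repeated samples of the same size
- Smaller SE → more precise estimate

Relative precision:
- SE / |β̂₁| = 0.2178 / 2.0411 = 10.7%
- Rule of thumb (under 20%: precise; 20% to under 50%: moderately precise; 50% or more: imprecise) → precise

Link to the t-test: t = β̂₁ / SE(β̂₁) = 2.0411 / 0.2178 = 9.3714, the statistic for H₀: β₁ = 0.

What drives SE(β̂₁): more residual scatter → larger SE.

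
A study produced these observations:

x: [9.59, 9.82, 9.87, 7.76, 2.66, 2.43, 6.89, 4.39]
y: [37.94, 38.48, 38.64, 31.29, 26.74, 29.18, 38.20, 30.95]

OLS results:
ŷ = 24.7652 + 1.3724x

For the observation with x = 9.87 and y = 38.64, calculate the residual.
Residual = 0.3292

The residual is the difference between the actual value and the predicted value:

Residual = y - ŷ

Step 1: Calculate predicted value
ŷ = 24.7652 + 1.3724 × 9.87
ŷ = 38.3108

Step 2: Calculate residual
Residual = 38.64 - 38.3108
Residual = 0.3292

Interpretation: the model underestimates the actual value by 0.3292 at this point (positive residual → observation lies above the fitted line).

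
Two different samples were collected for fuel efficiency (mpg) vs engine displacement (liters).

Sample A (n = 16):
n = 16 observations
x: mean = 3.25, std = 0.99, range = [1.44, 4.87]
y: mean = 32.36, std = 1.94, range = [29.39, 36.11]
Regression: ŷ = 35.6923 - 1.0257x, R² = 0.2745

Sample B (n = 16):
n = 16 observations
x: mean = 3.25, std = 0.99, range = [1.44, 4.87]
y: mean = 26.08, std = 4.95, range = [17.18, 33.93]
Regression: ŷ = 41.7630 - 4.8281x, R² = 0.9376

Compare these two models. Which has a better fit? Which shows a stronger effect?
Model B has the better fit (R² = 0.9376 vs 0.2745). Model B shows the stronger effect (|β₁| = 4.8281 vs 1.0257).

Model Comparison:

Which explains more variance? (R²)
- Model A: R² = 0.2745 → 27.45% of variance in fuel efficiency explained
- Model B: R² = 0.9376 → 93.76% of variance in fuel efficiency explained
- 0.9376 > 0.2745 → Model B has the better fit

Which has the larger per-liter effect? (|β₁|)
- Model A: β₁ = -1.0257 → predicted fuel efficiency falls 1.0257 mpg per additional liter of engine displacement
- Model B: β₁ = -4.8281 → predicted fuel efficiency falls 4.8281 mpg per additional liter of engine displacement
- |-1.0257| < |-4.8281| → Model B shows the stronger marginal effect

Note: The two samples could reflect different populations, time periods, or measurement quality.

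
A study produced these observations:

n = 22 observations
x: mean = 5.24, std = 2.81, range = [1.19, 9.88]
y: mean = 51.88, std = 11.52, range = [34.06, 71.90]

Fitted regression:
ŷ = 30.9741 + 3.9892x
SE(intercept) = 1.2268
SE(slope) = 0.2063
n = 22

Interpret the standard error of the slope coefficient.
The slope 3.9892 is pinned down to within about ±0.2063 (one SE) by these data — relative uncertainty 5.2%, i.e. precise.

SE(β̂₁) = s / √Sxx, where s is the residual standard deviation and Sxx = Σ(x − x̄)². It is the yardstick for how far β̂₁ = 3.9892 could plausibly be from the true slope.

Relative precision:
- SE / |β̂₁| = 0.2063 / 3.9892 = 5.2%
- Rule of thumb (under 20%: precise; 20% to under 50%: moderately precise; 50% or more: imprecise) → precise

Rough 95% range (±2 SE): 3.9892 ± 0.4126 → (3.5766, 4.4018).

What drives SE(β̂₁): wider spread of x values → smaller SE; more residual scatter → larger SE; larger n (here n = 22) → smaller SE.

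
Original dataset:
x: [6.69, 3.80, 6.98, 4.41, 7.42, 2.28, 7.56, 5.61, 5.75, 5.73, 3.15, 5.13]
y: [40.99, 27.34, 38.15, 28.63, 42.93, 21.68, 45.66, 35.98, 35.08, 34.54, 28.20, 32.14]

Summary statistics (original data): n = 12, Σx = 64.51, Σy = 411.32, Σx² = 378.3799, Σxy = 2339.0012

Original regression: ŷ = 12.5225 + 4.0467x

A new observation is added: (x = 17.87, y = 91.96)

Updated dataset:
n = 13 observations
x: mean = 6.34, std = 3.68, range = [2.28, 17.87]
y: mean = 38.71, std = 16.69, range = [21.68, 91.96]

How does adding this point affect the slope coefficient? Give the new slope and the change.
Adding the point moves β₁ from 4.0467 to 4.5143, i.e. it increases by 0.4676 (+11.6%).

The new point has HIGH LEVERAGE: x = 17.87 is far from the original mean x̄ = 64.51/12 ≈ 5.38 (original range [2.28, 7.56]).

Step 1: Update the sums with the new point (n goes from 12 to 13)
Σx  = 64.51 + 17.87 = 82.38
Σy  = 411.32 + 91.96 = 503.28
Σx² = 378.3799 + 17.87² = 378.3799 + 319.3369 = 697.7168
Σxy = 2339.0012 + 17.87×91.96 = 2339.0012 + 1643.3252 = 3982.3264

Step 2: Recompute the slope with b₁ = (nΣxy − ΣxΣy) / (nΣx² − (Σx)²)
Numerator   = 13×3982.3264 − 82.38×503.28 = 51770.2432 − 41460.2064 = 10310.0368
Denominator = 13×697.7168 − 82.38² = 9070.3184 − 6786.4644 = 2283.8540
b₁(new) = 10310.0368 / 2283.8540 = 4.5143

(Same formula on the original sums: (12×2339.0012 − 64.51×411.32) / (12×378.3799 − 64.51²) = 1533.7612 / 379.0187 = 4.0467, matching the given fit.)

Step 3: Change in slope
Δβ₁ = 4.5143 − 4.0467 = +0.4676
Relative change = +0.4676 / 4.0467 × 100% = +11.6%
→ the slope increases when the point is added.

A high-leverage point only changes the slope if it is off the original line; here y = 91.96 is above the original trend, so the slope increases.
In practice: examine leverage (hᵢ) and Cook's distance rather than deleting it automatically.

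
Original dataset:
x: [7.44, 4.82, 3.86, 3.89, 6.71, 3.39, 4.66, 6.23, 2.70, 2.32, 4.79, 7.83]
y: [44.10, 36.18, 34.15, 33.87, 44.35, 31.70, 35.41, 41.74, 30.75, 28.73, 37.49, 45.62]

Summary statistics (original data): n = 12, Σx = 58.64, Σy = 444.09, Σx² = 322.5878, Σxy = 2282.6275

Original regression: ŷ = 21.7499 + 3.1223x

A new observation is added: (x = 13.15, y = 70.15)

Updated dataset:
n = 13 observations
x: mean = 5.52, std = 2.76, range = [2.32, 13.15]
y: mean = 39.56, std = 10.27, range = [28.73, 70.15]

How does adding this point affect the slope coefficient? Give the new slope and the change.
The slope changes from 3.1223 to 3.6876 (change of +0.5653, or +18.1%).

x = 13.15 lies well outside the original x-range [2.32, 7.83] (x̄ ≈ 4.89), so this observation has high leverage and can move the slope substantially.

Step 1: Update the sums with the new point (n goes from 12 to 13)
Σx  = 58.64 + 13.15 = 71.79
Σy  = 444.09 + 70.15 = 514.24
Σx² = 322.5878 + 13.15² = 322.5878 + 172.9225 = 495.5103
Σxy = 2282.6275 + 13.15×70.15 = 2282.6275 + 922.4725 = 3205.1000

Step 2: Recompute the slope with b₁ = (nΣxy − ΣxΣy) / (nΣx² − (Σx)²)
Numerator   = 13×3205.1000 − 71.79×514.24 = 41666.3000 − 36917.2896 = 4749.0104
Denominator = 13×495.5103 − 71.79² = 6441.6339 − 5153.8041 = 1287.8298
b₁(new) = 4749.0104 / 1287.8298 = 3.6876

(Same formula on the original sums: (12×2282.6275 − 58.64×444.09) / (12×322.5878 − 58.64²) = 1350.0924 / 432.4040 = 3.1223, matching the given fit.)

Step 3: Change in slope
Δβ₁ = 3.6876 − 3.1223 = +0.5653
Relative change = +0.5653 / 3.1223 × 100% = +18.1%
→ the slope increases when the point is added.

Because the point sits above the extension of the original line at a high-leverage x, it tilts the fit up.
In practice: refit with and without it and report both if conclusions differ.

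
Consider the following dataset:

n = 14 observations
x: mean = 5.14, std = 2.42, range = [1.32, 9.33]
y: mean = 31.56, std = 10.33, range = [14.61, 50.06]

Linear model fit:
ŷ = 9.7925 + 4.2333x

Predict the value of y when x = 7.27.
ŷ = 40.5686

To predict y for x = 7.27, substitute into the regression equation:

ŷ = 9.7925 + 4.2333 × 7.27
ŷ = 9.7925 + 30.7761
ŷ = 40.5686

This is the fitted mean response at that x — an individual observation would come with a wider prediction interval.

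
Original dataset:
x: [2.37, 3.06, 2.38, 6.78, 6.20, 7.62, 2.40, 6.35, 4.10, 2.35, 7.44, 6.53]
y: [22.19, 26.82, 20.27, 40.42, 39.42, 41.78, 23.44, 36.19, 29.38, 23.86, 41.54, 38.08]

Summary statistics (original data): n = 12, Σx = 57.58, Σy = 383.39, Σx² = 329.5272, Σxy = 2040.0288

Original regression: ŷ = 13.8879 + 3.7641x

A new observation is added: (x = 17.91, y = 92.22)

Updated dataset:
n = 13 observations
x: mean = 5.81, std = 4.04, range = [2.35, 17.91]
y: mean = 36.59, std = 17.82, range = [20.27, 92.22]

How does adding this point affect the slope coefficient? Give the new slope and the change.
New slope β₁ = 4.3876 versus 3.7641 before: a change of +0.6235 (+16.6%).

The new point has HIGH LEVERAGE: x = 17.91 is far from the original mean x̄ = 57.58/12 ≈ 4.80 (original range [2.35, 7.62]).

Step 1: Update the sums with the new point (n goes from 12 to 13)
Σx  = 57.58 + 17.91 = 75.49
Σy  = 383.39 + 92.22 = 475.61
Σx² = 329.5272 + 17.91² = 329.5272 + 320.7681 = 650.2953
Σxy = 2040.0288 + 17.91×92.22 = 2040.0288 + 1651.6602 = 3691.6890

Step 2: Recompute the slope with b₁ = (nΣxy − ΣxΣy) / (nΣx² − (Σx)²)
Numerator   = 13×3691.6890 − 75.49×475.61 = 47991.9570 − 35903.7989 = 12088.1581
Denominator = 13×650.2953 − 75.49² = 8453.8389 − 5698.7401 = 2755.0988
b₁(new) = 12088.1581 / 2755.0988 = 4.3876

(Same formula on the original sums: (12×2040.0288 − 57.58×383.39) / (12×329.5272 − 57.58²) = 2404.7494 / 638.8700 = 3.7641, matching the given fit.)

Step 3: Change in slope
Δβ₁ = 4.3876 − 3.7641 = +0.6235
Relative change = +0.6235 / 3.7641 × 100% = +16.6%
→ the slope increases when the point is added.

A high-leverage point only changes the slope if it is off the original line; here y = 92.22 is above the original trend, so the slope increases.
In practice: refit with and without it and report both if conclusions differ; check such a point for data-entry or measurement error.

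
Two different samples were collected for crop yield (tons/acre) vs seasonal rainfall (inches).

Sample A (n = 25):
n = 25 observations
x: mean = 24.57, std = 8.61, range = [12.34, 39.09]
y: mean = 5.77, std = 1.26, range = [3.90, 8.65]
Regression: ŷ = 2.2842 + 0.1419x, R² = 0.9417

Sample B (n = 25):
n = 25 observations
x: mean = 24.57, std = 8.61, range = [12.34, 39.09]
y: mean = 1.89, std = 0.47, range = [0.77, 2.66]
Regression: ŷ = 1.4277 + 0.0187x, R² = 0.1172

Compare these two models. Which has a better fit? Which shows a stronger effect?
Model A has the better fit (R² = 0.9417 vs 0.1172). Model A shows the stronger effect (|β₁| = 0.1419 vs 0.0187).

Model Comparison:

Which explains more variance? (R²)
- Model A: R² = 0.9417 → 94.17% of variance in crop yield explained
- Model B: R² = 0.1172 → 11.72% of variance in crop yield explained
- 0.9417 > 0.1172 → Model A has the better fit

Effect size (slope magnitude):
- Model A: β₁ = 0.1419 → predicted crop yield rises 0.1419 tons/acre per additional inch of rainfall
- Model B: β₁ = 0.0187 → predicted crop yield rises 0.0187 tons/acre per additional inch of rainfall
- |0.1419| > |0.0187| → Model A shows the stronger marginal effect

Note: R² measures how tightly points cluster around the line; β₁ measures how steep the line is — they answer different questions.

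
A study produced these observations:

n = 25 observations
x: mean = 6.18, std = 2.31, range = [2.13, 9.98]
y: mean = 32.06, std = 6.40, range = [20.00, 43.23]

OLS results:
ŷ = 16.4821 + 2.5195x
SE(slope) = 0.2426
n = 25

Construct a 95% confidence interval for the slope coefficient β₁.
The 95% CI for β₁ is (2.0176, 3.0214)

Confidence interval for the slope:

The 95% CI for β₁ is: β̂₁ ± t*(α/2, n-2) × SE(β̂₁)

Step 1: Find critical t-value
- Confidence level = 0.95
- Degrees of freedom = n - 2 = 25 - 2 = 23
- t*(α/2, 23) = 2.0687

Step 2: Calculate margin of error
Margin = 2.0687 × 0.2426 = 0.5019

Step 3: Construct interval
CI = 2.5195 ± 0.5019
CI = (2.0176, 3.0214)

Interpretation: intervals built this way capture the true β₁ in 95% of repeated samples; here the plausible range for the per-unit effect of x on y is 2.0176 to 3.0214.
Since 0 is outside the interval, a two-sided test at α = 0.05 would reject H₀: β₁ = 0.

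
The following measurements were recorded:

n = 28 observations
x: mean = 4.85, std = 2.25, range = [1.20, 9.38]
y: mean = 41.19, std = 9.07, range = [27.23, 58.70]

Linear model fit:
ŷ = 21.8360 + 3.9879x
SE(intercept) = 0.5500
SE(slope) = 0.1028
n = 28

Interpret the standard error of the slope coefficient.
The slope 3.9879 is pinned down to within about ±0.1028 (one SE) by these data — relative uncertainty 2.6%, i.e. precise.

What SE measures:
- The standard error quantifies the sampling variability of the coefficient estimate
- It is the estimated standard deviation of β̂₁ across hypothetical repeated samples of the same size
- Smaller SE → more precise estimate

Relative precision:
- SE / |β̂₁| = 0.1028 / 3.9879 = 2.6%
- Rule of thumb (under 20%: precise; 20% to under 50%: moderately precise; 50% or more: imprecise) → precise

Link to interval estimation: a confidence interval for β₁ is β̂₁ ± t* × 0.1028, so SE sets the half-width per unit of t*.

What drives SE(β̂₁): larger n (here n = 28) → smaller SE; more residual scatter → larger SE.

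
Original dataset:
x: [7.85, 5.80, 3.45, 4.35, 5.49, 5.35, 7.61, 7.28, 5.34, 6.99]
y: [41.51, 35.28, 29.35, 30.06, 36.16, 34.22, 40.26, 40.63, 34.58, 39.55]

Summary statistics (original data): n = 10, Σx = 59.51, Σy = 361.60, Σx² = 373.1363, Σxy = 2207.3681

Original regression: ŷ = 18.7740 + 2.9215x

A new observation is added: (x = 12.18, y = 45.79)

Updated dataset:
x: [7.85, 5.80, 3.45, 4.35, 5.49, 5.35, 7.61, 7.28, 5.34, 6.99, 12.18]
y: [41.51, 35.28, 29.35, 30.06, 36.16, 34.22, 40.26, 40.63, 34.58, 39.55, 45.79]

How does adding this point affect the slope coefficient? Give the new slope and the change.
The slope changes from 2.9215 to 2.0274 (change of -0.8941, or -30.6%).

The new point has HIGH LEVERAGE: x = 12.18 is far from the original mean x̄ = 59.51/10 ≈ 5.95 (original range [3.45, 7.85]).

Step 1: Update the sums with the new point (n goes from 10 to 11)
Σx  = 59.51 + 12.18 = 71.69
Σy  = 361.60 + 45.79 = 407.39
Σx² = 373.1363 + 12.18² = 373.1363 + 148.3524 = 521.4887
Σxy = 2207.3681 + 12.18×45.79 = 2207.3681 + 557.7222 = 2765.0903

Step 2: Recompute the slope with b₁ = (nΣxy − ΣxΣy) / (nΣx² − (Σx)²)
Numerator   = 11×2765.0903 − 71.69×407.39 = 30415.9933 − 29205.7891 = 1210.2042
Denominator = 11×521.4887 − 71.69² = 5736.3757 − 5139.4561 = 596.9196
b₁(new) = 1210.2042 / 596.9196 = 2.0274

(Same formula on the original sums: (10×2207.3681 − 59.51×361.60) / (10×373.1363 − 59.51²) = 554.8650 / 189.9229 = 2.9215, matching the given fit.)

Step 3: Change in slope
Δβ₁ = 2.0274 − 2.9215 = -0.8941
Relative change = -0.8941 / 2.9215 × 100% = -30.6%
→ the slope decreases when the point is added.

A high-leverage point only changes the slope if it is off the original line; here y = 45.79 is below the original trend, so the slope decreases.
In practice: investigate whether it comes from the same population as the rest of the sample; check such a point for data-entry or measurement error.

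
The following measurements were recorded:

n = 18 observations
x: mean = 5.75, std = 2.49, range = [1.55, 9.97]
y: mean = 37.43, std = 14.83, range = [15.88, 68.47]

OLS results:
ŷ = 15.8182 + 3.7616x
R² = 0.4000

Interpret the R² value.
About 40.00% of the variability in y is accounted for by the regression on x (R² = 0.4000) — a moderate linear fit.

R² (coefficient of determination) measures the proportion of variance in y explained by the regression model.

Here R² = 0.4000:
- Explained: 40.00% of the variation in y
- Unexplained (residual): 100% − 40.00% = 60.00%
- Rule of thumb (below 0.3 weak; 0.3 to below 0.7 moderate; 0.7 and above strong) → moderate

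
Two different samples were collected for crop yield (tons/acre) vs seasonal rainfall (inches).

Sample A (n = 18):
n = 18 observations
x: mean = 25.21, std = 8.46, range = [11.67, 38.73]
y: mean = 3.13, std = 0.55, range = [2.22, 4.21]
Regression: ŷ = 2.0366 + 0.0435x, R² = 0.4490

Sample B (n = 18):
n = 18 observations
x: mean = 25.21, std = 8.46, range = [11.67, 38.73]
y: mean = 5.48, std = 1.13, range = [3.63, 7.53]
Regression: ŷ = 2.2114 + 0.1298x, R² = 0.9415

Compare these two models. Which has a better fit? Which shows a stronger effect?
Model B has the better fit (R² = 0.9415 vs 0.4490). Model B shows the stronger effect (|β₁| = 0.1298 vs 0.0435).

Model Comparison:

Fit — compare R²:
- Model A: R² = 0.4490 → 44.90% of variance in crop yield explained
- Model B: R² = 0.9415 → 94.15% of variance in crop yield explained
- 0.9415 > 0.4490 → Model B has the better fit

Effect size (slope magnitude):
- Model A: β₁ = 0.0435 → predicted crop yield rises 0.0435 tons/acre per additional inch of rainfall
- Model B: β₁ = 0.1298 → predicted crop yield rises 0.1298 tons/acre per additional inch of rainfall
- |0.0435| < |0.1298| → Model B shows the stronger marginal effect

Notes:
- A steeper slope doesn't make a better model if the scatter around the line is large.
- R² measures how tightly points cluster around the line; β₁ measures how steep the line is — they answer different questions.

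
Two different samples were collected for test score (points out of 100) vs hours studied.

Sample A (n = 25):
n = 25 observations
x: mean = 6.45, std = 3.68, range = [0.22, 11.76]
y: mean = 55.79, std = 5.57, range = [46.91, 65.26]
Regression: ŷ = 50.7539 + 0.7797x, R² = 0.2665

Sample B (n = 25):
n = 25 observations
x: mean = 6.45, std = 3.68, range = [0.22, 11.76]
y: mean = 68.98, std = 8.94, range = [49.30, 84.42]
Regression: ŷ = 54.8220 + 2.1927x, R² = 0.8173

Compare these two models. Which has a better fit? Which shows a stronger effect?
Model B has the better fit (R² = 0.8173 vs 0.2665). Model B shows the stronger effect (|β₁| = 2.1927 vs 0.7797).

Model Comparison:

Goodness of fit (R²):
- Model A: R² = 0.2665 → 26.65% of variance in test score explained
- Model B: R² = 0.8173 → 81.73% of variance in test score explained
- 0.8173 > 0.2665 → Model B has the better fit

Strength of effect — compare |β₁|:
- Model A: β₁ = 0.7797 → predicted test score rises 0.7797 points per additional hour of study time
- Model B: β₁ = 2.1927 → predicted test score rises 2.1927 points per additional hour of study time
- |0.7797| < |2.1927| → Model B shows the stronger marginal effect

Note: The two samples could reflect different populations, time periods, or measurement quality.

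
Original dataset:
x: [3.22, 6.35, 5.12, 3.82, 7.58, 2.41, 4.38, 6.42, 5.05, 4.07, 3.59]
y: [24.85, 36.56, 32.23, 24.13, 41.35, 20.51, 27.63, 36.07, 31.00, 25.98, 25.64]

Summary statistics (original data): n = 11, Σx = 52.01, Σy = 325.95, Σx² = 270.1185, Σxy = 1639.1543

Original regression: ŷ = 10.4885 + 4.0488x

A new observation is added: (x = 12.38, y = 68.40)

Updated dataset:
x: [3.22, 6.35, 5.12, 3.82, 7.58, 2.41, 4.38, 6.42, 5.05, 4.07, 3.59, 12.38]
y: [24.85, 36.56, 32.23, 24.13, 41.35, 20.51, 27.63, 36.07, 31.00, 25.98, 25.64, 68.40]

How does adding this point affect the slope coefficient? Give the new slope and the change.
New slope β₁ = 4.7502 versus 4.0488 before: a change of +0.7014 (+17.3%).

The new point has HIGH LEVERAGE: x = 12.38 is far from the original mean x̄ = 52.01/11 ≈ 4.73 (original range [2.41, 7.58]).

Step 1: Update the sums with the new point (n goes from 11 to 12)
Σx  = 52.01 + 12.38 = 64.39
Σy  = 325.95 + 68.40 = 394.35
Σx² = 270.1185 + 12.38² = 270.1185 + 153.2644 = 423.3829
Σxy = 1639.1543 + 12.38×68.40 = 1639.1543 + 846.7920 = 2485.9463

Step 2: Recompute the slope with b₁ = (nΣxy − ΣxΣy) / (nΣx² − (Σx)²)
Numerator   = 12×2485.9463 − 64.39×394.35 = 29831.3556 − 25392.1965 = 4439.1591
Denominator = 12×423.3829 − 64.39² = 5080.5948 − 4146.0721 = 934.5227
b₁(new) = 4439.1591 / 934.5227 = 4.7502

(Same formula on the original sums: (11×1639.1543 − 52.01×325.95) / (11×270.1185 − 52.01²) = 1078.0378 / 266.2634 = 4.0488, matching the given fit.)

Step 3: Change in slope
Δβ₁ = 4.7502 − 4.0488 = +0.7014
Relative change = +0.7014 / 4.0488 × 100% = +17.3%
→ the slope increases when the point is added.

Because the point sits above the extension of the original line at a high-leverage x, it tilts the fit up.
In practice: refit with and without it and report both if conclusions differ; check such a point for data-entry or measurement error.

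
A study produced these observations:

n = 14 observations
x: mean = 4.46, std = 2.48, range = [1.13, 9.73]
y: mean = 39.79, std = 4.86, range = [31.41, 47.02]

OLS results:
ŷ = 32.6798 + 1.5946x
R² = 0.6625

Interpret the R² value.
About 66.25% of the variability in y is accounted for by the regression on x (R² = 0.6625) — a moderate linear fit.

The coefficient of determination R² is the fraction of the total variation in y that the fitted line accounts for.

Here R² = 0.6625:
- Explained: 66.25% of the variation in y
- Unexplained (residual): 100% − 66.25% = 33.75%
- Rule of thumb (below 0.3 weak; 0.3 to below 0.7 moderate; 0.7 and above strong) → moderate

Note: R² says nothing about causation, and a high R² does not by itself mean the linear form is appropriate — check the residuals.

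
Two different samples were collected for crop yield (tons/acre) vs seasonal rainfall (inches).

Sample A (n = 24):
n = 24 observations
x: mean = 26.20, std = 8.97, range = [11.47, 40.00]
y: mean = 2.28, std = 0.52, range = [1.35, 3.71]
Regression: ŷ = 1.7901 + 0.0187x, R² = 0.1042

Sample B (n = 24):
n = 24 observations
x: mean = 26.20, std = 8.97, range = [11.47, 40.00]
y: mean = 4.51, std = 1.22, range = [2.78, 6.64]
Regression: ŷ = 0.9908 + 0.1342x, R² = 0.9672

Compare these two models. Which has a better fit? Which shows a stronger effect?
Model B has the better fit (R² = 0.9672 vs 0.1042). Model B shows the stronger effect (|β₁| = 0.1342 vs 0.0187).

Model Comparison:

Fit — compare R²:
- Model A: R² = 0.1042 → 10.42% of variance in crop yield explained
- Model B: R² = 0.9672 → 96.72% of variance in crop yield explained
- 0.9672 > 0.1042 → Model B has the better fit

Strength of effect — compare |β₁|:
- Model A: β₁ = 0.0187 → predicted crop yield rises 0.0187 tons/acre per additional inch of rainfall
- Model B: β₁ = 0.1342 → predicted crop yield rises 0.1342 tons/acre per additional inch of rainfall
- |0.0187| < |0.1342| → Model B shows the stronger marginal effect

Note: A better fit (higher R²) doesn't necessarily mean a more important relationship.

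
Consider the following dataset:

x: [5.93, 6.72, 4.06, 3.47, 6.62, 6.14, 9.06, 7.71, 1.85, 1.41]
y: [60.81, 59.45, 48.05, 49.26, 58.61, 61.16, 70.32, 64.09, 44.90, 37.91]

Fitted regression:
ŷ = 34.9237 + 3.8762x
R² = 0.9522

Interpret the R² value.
About 95.22% of the variability in y is accounted for by the regression on x (R² = 0.9522) — a strong linear fit.

R² (coefficient of determination) measures the proportion of variance in y explained by the regression model.

Here R² = 0.9522:
- Explained: 95.22% of the variation in y
- Unexplained (residual): 100% − 95.22% = 4.78%
- Rule of thumb (below 0.3 weak; 0.3 to below 0.7 moderate; 0.7 and above strong) → strong

Note: R² never decreases when predictors are added, so it should not be used alone to compare models of different size.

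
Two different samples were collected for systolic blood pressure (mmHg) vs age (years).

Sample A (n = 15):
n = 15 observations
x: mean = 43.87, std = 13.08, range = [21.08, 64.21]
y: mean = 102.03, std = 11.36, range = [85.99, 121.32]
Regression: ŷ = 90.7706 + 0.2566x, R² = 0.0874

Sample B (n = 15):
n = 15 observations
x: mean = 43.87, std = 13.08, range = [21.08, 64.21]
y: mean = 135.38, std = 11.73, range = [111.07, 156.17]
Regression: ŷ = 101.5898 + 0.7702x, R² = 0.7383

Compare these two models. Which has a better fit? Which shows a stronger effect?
Model B has the better fit (R² = 0.7383 vs 0.0874). Model B shows the stronger effect (|β₁| = 0.7702 vs 0.2566).

Model Comparison:

Fit — compare R²:
- Model A: R² = 0.0874 → 8.74% of variance in blood pressure explained
- Model B: R² = 0.7383 → 73.83% of variance in blood pressure explained
- 0.7383 > 0.0874 → Model B has the better fit

Effect size (slope magnitude):
- Model A: β₁ = 0.2566 → predicted blood pressure rises 0.2566 mmHg per additional year of age
- Model B: β₁ = 0.7702 → predicted blood pressure rises 0.7702 mmHg per additional year of age
- |0.2566| < |0.7702| → Model B shows the stronger marginal effect

Note: A better fit (higher R²) doesn't necessarily mean a more important relationship.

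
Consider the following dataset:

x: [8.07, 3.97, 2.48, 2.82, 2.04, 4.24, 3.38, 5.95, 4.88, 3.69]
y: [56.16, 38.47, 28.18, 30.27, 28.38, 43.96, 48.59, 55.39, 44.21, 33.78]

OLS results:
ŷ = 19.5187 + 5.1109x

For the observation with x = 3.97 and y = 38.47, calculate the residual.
Residual = -1.3390

The residual is the difference between the actual value and the predicted value:

Residual = y - ŷ

Step 1: Calculate predicted value
ŷ = 19.5187 + 5.1109 × 3.97
ŷ = 39.8090

Step 2: Calculate residual
Residual = 38.47 - 39.8090
Residual = -1.3390

The residual is negative, so the observed y = 38.47 sits below the regression line (the line overestimates it by 1.3390).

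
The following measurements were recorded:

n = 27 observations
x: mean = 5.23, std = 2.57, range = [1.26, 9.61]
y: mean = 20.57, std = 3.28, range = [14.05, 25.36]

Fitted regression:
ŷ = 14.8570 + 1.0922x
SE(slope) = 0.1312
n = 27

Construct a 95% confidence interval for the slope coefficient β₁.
The 95% CI for β₁ is (0.8220, 1.3624)

Confidence interval for the slope:

The 95% CI for β₁ is: β̂₁ ± t*(α/2, n-2) × SE(β̂₁)

Step 1: Find critical t-value
- Confidence level = 0.95
- Degrees of freedom = n - 2 = 27 - 2 = 25
- t*(α/2, 25) = 2.0595

Step 2: Calculate margin of error
Margin = 2.0595 × 0.1312 = 0.2702

Step 3: Construct interval
CI = 1.0922 ± 0.2702
CI = (0.8220, 1.3624)

Interpretation: each one-unit increase in x is associated with a change in mean y of between 0.8220 and 1.3624, with 95% confidence.
Since 0 is outside the interval, a two-sided test at α = 0.05 would reject H₀: β₁ = 0.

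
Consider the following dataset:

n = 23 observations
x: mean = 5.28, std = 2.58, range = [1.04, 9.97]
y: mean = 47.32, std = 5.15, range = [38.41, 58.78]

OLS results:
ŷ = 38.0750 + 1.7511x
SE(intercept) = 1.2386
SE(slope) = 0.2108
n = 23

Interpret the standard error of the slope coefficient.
SE(β̂₁) = 0.2108 is the estimated standard deviation of the slope estimate across repeated samples; relative to β̂₁ = 1.7511 that is 12.0%, a precise estimate.

SE(β̂₁) = s / √Sxx, where s is the residual standard deviation and Sxx = Σ(x − x̄)². It is the yardstick for how far β̂₁ = 1.7511 could plausibly be from the true slope.

Relative precision:
- SE / |β̂₁| = 0.2108 / 1.7511 = 12.0%
- Rule of thumb (under 20%: precise; 20% to under 50%: moderately precise; 50% or more: imprecise) → precise

Rough 95% range (±2 SE): 1.7511 ± 0.4216 → (1.3295, 2.1727).

What drives SE(β̂₁): more residual scatter → larger SE.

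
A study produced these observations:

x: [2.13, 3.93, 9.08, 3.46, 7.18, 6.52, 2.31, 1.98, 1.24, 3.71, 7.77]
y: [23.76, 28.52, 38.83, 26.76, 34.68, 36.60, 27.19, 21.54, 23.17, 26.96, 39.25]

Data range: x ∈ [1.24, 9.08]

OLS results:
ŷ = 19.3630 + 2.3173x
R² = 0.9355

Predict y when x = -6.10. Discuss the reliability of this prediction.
The equation gives ŷ = 5.2275; however x = -6.10 is 7.34 units below the observed range, so this extrapolated value should not be trusted.

Prediction calculation:
ŷ = 19.3630 + 2.3173 × (-6.10)
ŷ = 5.2275

Reliability:
- Data range: x ∈ [1.24, 9.08]
- Prediction point: x = -6.10 is 7.34 units below the observed range → this is EXTRAPOLATION, not interpolation

Why that matters here:
- The standard error of prediction grows with (x − x̄)², and x = -6.10 is far from x̄ = 4.48
- R² describes fit only over the sampled x values; it says nothing about behaviour beyond them

Report the number if required, but flag clearly that it is an extrapolation.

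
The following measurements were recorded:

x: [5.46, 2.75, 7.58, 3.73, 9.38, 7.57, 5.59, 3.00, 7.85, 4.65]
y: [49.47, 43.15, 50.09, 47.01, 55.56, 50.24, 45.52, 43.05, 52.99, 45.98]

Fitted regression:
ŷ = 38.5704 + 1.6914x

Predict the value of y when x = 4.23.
ŷ = 45.7250

To predict y for x = 4.23, substitute into the regression equation:

ŷ = 38.5704 + 1.6914 × 4.23
ŷ = 38.5704 + 7.1546
ŷ = 45.7250

This is a point prediction; actual observations scatter around it by roughly the residual standard deviation.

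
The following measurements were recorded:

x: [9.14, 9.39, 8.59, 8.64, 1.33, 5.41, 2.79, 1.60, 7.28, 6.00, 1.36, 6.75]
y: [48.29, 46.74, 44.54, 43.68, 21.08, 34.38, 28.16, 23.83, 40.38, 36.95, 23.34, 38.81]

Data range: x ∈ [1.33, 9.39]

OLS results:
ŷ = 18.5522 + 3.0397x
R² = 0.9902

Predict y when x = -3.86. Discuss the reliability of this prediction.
ŷ = 6.8190, but this is extrapolation (below the data range [1.33, 9.39]) and may be unreliable.

Prediction calculation:
ŷ = 18.5522 + 3.0397 × (-3.86)
ŷ = 6.8190

Reliability:
- Data range: x ∈ [1.33, 9.39]
- Prediction point: x = -3.86 is 5.19 units below the observed range → this is EXTRAPOLATION, not interpolation

Why that matters here:
- The standard error of prediction grows with (x − x̄)², and x = -3.86 is far from x̄ = 5.69
- Real relationships often flatten, saturate, or turn nonlinear at extremes

Report the number if required, but flag clearly that it is an extrapolation.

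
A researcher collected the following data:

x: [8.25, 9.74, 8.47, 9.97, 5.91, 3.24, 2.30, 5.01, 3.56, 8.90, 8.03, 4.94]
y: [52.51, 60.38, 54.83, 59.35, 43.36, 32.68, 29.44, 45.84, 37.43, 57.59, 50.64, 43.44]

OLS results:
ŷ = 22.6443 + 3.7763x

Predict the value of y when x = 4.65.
ŷ = 40.2041

Plug x = 4.65 into the fitted line:

ŷ = 22.6443 + 3.7763 × 4.65
ŷ = 22.6443 + 17.5598
ŷ = 40.2041

This is the fitted mean response at that x — an individual observation would come with a wider prediction interval.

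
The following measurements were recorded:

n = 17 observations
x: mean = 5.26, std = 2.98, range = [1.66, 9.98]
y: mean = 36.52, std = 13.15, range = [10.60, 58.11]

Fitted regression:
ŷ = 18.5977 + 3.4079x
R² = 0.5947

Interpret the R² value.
The model explains 59.47% of the variance in y (R² = 0.5947), leaving 40.53% unexplained; the fit is moderate.

The coefficient of determination R² is the fraction of the total variation in y that the fitted line accounts for.

Here R² = 0.5947:
- Explained: 59.47% of the variation in y
- Unexplained (residual): 100% − 59.47% = 40.53%
- Rule of thumb (below 0.3 weak; 0.3 to below 0.7 moderate; 0.7 and above strong) → moderate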